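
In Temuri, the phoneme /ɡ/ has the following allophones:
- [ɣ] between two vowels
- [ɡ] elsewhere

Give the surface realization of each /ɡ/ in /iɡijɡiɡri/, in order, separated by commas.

Occurrence 1 (position 2): between two vowels → [ɣ].
Occurrence 2 (position 5): no conditioning environment matches → elsewhere allophone [ɡ].
Occurrence 3 (position 7): no conditioning environment matches → elsewhere allophone [ɡ].

[ɣ], [ɡ], [ɡ]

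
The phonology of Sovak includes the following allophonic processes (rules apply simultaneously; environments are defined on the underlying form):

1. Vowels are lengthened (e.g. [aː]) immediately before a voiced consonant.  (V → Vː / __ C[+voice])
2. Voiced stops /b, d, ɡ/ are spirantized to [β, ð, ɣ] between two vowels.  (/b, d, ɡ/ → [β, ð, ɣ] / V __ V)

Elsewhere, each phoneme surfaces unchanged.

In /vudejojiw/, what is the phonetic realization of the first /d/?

[ð]

/d/ meets the environment for rule 2 (between two vowels) → [ð].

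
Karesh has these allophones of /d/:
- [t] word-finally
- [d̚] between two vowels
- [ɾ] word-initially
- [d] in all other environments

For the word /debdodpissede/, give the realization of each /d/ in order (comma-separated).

Occurrence 1 (position 1): word-initially → [ɾ].
Occurrence 2 (position 4): no conditioning environment matches → elsewhere allophone [d].
Occurrence 3 (position 6): no conditioning environment matches → elsewhere allophone [d].
Occurrence 4 (position 12): between two vowels → [d̚].

[ɾ], [d], [d], [d̚]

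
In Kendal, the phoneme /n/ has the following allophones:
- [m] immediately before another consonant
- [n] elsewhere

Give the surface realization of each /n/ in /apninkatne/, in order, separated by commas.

[n], [m], [n]

Occurrence 1 (position 3): no conditioning environment matches → elsewhere allophone [n].
Occurrence 2 (position 5): immediately before another consonant → [m].
Occurrence 3 (position 9): no conditioning environment matches → elsewhere allophone [n].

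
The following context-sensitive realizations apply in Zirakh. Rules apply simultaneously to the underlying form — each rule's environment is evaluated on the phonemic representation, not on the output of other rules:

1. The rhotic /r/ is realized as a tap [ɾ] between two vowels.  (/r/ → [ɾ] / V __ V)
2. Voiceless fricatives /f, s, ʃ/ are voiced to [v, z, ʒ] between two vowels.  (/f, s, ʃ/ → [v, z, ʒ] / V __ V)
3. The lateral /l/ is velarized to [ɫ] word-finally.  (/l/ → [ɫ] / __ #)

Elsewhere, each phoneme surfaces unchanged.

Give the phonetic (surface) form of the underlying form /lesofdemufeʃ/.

/l/ — word-initial; rule 3 does not apply here → [l].
/e/ (between /l/ and /s/): no rule targets it → [e].
/s/ (between /e/ and /o/): between two vowels, so rule 2 applies → [z].
/o/ — not in any rule's target class → [o].
/f/ — between /o/ and /d/; rule 2 does not apply here → [f].
/d/ (between /f/ and /e/) is unaffected → [d].
/e/ (between /d/ and /m/) is unaffected → [e].
/m/ — not in any rule's target class → [m].
/u/ (between /m/ and /f/): no rule targets it → [u].
/f/ — between /u/ and /e/, between two vowels — surfaces as [v] (rule 2).
/e/ stays [e].
/ʃ/ (word-final) fails the environment for rule 2, so it stays [ʃ].

[lezofdemuveʃ]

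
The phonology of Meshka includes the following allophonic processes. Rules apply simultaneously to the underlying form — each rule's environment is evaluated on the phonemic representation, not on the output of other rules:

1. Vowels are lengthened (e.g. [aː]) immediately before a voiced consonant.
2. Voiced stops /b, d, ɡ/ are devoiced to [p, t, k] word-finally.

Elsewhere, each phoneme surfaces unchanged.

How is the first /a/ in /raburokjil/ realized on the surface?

[aː]

Rule 1 applies to /a/ (between /r/ and /b/: before a voiced consonant) → [aː].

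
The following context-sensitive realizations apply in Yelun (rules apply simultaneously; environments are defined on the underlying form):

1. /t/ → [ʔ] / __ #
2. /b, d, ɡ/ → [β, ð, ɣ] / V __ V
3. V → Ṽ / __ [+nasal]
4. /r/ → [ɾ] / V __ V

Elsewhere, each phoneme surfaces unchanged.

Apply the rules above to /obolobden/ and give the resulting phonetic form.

[oβolobdẽn]

/o/ (word-initial): rule 3 targets it, but not before a nasal consonant → unchanged [o].
/b/ (between /o/ and /o/): between two vowels, so rule 2 applies → [β].
/o/ (between /b/ and /l/) is in the target of rule 3 but the environment (before a nasal consonant) is not met → [o].
/o/ (between /l/ and /b/): rule 3 targets it, but not before a nasal consonant → unchanged [o].
/b/ (between /o/ and /d/) is in the target of rule 2 but the environment (between two vowels) is not met → [b].
/d/ (between /b/ and /e/) is in the target of rule 2 but the environment (between two vowels) is not met → [d].
/e/ — between /d/ and /n/, before a nasal consonant — surfaces as [ẽ] (rule 3).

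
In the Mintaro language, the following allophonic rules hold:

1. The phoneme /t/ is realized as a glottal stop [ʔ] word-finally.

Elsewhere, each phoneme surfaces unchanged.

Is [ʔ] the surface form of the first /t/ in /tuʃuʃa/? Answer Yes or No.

No

/t/ — word-initial; rule 1 does not apply here → [t].
The actual realization is [t], not [ʔ].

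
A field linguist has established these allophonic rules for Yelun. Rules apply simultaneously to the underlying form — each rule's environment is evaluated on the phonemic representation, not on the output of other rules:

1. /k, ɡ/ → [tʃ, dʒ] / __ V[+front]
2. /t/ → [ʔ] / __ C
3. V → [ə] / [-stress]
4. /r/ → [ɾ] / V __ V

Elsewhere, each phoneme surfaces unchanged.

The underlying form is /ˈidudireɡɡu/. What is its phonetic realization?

/i/ (word-initial) fails the environment for rule 3, so it stays [i].
/u/ (between /d/ and /d/): in an unstressed syllable, so rule 3 applies → [ə].
/i/ (between /d/ and /r/) occurs in an unstressed syllable → [ə] by rule 3.
/r/ — between /i/ and /e/, between two vowels — surfaces as [ɾ] (rule 4).
/e/ — between /r/ and /ɡ/, in an unstressed syllable — surfaces as [ə] (rule 3).
/ɡ/ (between /e/ and /ɡ/) fails the environment for rule 1, so it stays [ɡ].
/ɡ/ — between /ɡ/ and /u/; rule 1 does not apply here → [ɡ].
/u/ (word-final): in an unstressed syllable, so rule 3 applies → [ə].

[ˈidədəɾəɡɡə]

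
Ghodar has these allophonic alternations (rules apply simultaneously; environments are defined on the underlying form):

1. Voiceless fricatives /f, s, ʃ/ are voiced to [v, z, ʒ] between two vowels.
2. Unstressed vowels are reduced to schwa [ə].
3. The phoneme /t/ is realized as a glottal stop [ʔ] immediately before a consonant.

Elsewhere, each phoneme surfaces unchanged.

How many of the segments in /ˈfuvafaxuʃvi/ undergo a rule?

Segments that undergo a rule: /a/ → [ə] (rule 2); /f/ → [v] (rule 1); /a/ → [ə] (rule 2); /u/ → [ə] (rule 2); /i/ → [ə] (rule 2).
All other segments surface unchanged.

5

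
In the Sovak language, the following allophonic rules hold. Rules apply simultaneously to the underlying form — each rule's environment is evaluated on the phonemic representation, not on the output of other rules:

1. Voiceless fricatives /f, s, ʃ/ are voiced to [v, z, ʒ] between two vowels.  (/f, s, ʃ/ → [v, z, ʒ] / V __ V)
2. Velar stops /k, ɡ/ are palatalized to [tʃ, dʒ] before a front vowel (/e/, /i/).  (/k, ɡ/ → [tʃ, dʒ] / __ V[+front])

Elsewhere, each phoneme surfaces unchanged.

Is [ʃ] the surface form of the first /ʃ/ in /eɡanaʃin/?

No

/ʃ/ (between /a/ and /i/): between two vowels, so rule 1 applies → [ʒ].
The actual realization is [ʒ], not [ʃ].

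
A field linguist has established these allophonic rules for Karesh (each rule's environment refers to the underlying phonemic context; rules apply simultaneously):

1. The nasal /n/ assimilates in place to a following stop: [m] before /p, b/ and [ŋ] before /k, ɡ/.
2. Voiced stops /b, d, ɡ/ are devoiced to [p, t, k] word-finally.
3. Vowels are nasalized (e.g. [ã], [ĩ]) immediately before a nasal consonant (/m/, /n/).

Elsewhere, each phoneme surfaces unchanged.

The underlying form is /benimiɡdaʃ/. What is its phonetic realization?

/b/ (word-initial) fails the environment for rule 2, so it stays [b].
/e/ (between /b/ and /n/) occurs before a nasal consonant → [ẽ] by rule 3.
/n/ (between /e/ and /i/) is in the target of rule 1 but the environment (before a labial or velar stop) is not met → [n].
/i/ — between /n/ and /m/, before a nasal consonant — surfaces as [ĩ] (rule 3).
/m/ (between /i/ and /i/): no rule targets it → [m].
/i/ (between /m/ and /ɡ/) is in the target of rule 3 but the environment (before a nasal consonant) is not met → [i].
/ɡ/ (between /i/ and /d/) is in the target of rule 2 but the environment (word-finally) is not met → [ɡ].
/d/ (between /ɡ/ and /a/): rule 2 targets it, but not word-finally → unchanged [d].
/a/ — between /d/ and /ʃ/; rule 3 does not apply here → [a].
/ʃ/ stays [ʃ].

[bẽnĩmiɡdaʃ]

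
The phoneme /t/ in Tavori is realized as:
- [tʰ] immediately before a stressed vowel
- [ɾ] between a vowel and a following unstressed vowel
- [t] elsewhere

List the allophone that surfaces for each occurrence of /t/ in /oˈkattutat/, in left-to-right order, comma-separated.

[t], [t], [ɾ], [t]

Occurrence 1 (position 4): no conditioning environment matches → elsewhere allophone [t].
Occurrence 2 (position 5): no conditioning environment matches → elsewhere allophone [t].
Occurrence 3 (position 7): between a vowel and an unstressed vowel → [ɾ].
Occurrence 4 (position 9): no conditioning environment matches → elsewhere allophone [t].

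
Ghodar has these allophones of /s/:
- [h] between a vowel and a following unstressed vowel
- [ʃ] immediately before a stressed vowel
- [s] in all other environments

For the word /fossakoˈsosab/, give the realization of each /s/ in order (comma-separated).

[s], [s], [ʃ], [h]

Occurrence 1 (position 3): no conditioning environment matches → elsewhere allophone [s].
Occurrence 2 (position 4): no conditioning environment matches → elsewhere allophone [s].
Occurrence 3 (position 8): immediately before a stressed vowel → [ʃ].
Occurrence 4 (position 10): between a vowel and a following unstressed vowel → [h].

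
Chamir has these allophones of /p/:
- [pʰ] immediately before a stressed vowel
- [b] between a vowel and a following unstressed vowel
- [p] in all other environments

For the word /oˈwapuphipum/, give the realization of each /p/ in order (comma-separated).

Occurrence 1 (position 4): between a vowel and a following unstressed vowel → [b].
Occurrence 2 (position 6): no conditioning environment matches → elsewhere allophone [p].
Occurrence 3 (position 9): between a vowel and a following unstressed vowel → [b].

[b], [p], [b]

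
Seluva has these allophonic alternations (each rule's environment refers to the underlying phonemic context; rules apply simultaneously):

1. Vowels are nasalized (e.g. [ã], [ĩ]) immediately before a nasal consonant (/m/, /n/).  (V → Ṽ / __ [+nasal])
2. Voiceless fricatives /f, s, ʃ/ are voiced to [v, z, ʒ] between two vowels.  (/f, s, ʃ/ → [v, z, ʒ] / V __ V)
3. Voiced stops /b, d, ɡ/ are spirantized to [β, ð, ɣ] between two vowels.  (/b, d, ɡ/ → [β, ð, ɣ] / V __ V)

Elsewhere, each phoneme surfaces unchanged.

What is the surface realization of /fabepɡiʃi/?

/f/ — word-initial; rule 2 does not apply here → [f].
/a/ (between /f/ and /b/) is in the target of rule 1 but the environment (before a nasal consonant) is not met → [a].
/b/ (between /a/ and /e/) occurs between two vowels → [β] by rule 3.
/e/ (between /b/ and /p/) is in the target of rule 1 but the environment (before a nasal consonant) is not met → [e].
/p/ (between /e/ and /ɡ/): no rule targets it → [p].
/ɡ/ (between /p/ and /i/) fails the environment for rule 3, so it stays [ɡ].
/i/ (between /ɡ/ and /ʃ/) fails the environment for rule 1, so it stays [i].
/ʃ/ meets the environment for rule 2 (between two vowels) → [ʒ].
/i/ (word-final): rule 1 targets it, but not before a nasal consonant → unchanged [i].

[faβepɡiʒi]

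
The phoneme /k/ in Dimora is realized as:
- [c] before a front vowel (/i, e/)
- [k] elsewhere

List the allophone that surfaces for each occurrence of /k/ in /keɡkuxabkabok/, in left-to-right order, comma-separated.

Occurrence 1 (position 1): before a front vowel → [c].
Occurrence 2 (position 4): no conditioning environment matches → elsewhere allophone [k].
Occurrence 3 (position 9): no conditioning environment matches → elsewhere allophone [k].
Occurrence 4 (position 13): no conditioning environment matches → elsewhere allophone [k].

[c], [k], [k], [k]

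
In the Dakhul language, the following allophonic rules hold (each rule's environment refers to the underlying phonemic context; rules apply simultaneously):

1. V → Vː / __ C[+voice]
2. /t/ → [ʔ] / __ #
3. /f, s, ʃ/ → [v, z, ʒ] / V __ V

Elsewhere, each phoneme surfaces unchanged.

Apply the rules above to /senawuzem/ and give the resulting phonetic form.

/s/ (word-initial) is in the target of rule 3 but the environment (between two vowels) is not met → [s].
/e/ meets the environment for rule 1 (before a voiced consonant) → [eː].
/a/ (between /n/ and /w/): before a voiced consonant, so rule 1 applies → [aː].
Rule 1 applies to /u/ (between /w/ and /z/: before a voiced consonant) → [uː].
/e/ (between /z/ and /m/): before a voiced consonant, so rule 1 applies → [eː].

[seːnaːwuːzeːm]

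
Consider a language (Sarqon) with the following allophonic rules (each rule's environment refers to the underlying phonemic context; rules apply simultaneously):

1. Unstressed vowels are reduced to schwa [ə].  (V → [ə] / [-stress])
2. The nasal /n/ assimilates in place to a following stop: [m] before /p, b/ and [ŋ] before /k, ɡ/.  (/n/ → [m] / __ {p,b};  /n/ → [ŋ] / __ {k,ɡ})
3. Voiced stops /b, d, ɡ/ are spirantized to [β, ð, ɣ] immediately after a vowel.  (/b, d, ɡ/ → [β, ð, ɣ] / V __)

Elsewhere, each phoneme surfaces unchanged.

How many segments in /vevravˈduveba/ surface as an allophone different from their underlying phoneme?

Segments that undergo a rule: /e/ → [ə] (rule 1); /a/ → [ə] (rule 1); /e/ → [ə] (rule 1); /b/ → [β] (rule 3); /a/ → [ə] (rule 1).
All other segments surface unchanged.

5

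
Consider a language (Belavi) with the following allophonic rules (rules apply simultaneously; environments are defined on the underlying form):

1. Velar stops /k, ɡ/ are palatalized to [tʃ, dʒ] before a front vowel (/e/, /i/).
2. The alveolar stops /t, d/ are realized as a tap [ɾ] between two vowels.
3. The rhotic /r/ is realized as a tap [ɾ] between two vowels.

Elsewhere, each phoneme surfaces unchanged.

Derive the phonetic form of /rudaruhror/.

[ruɾaɾuhror]

/r/ — word-initial; rule 3 does not apply here → [r].
/u/ (between /r/ and /d/): no rule targets it → [u].
/d/ (between /u/ and /a/): between two vowels, so rule 2 applies → [ɾ].
/a/ stays [a].
/r/ (between /a/ and /u/): between two vowels, so rule 3 applies → [ɾ].
/u/ (between /r/ and /h/): no rule targets it → [u].
/h/ (between /u/ and /r/): no rule targets it → [h].
/r/ (between /h/ and /o/) fails the environment for rule 3, so it stays [r].
/o/ (between /r/ and /r/): no rule targets it → [o].
/r/ — word-final; rule 3 does not apply here → [r].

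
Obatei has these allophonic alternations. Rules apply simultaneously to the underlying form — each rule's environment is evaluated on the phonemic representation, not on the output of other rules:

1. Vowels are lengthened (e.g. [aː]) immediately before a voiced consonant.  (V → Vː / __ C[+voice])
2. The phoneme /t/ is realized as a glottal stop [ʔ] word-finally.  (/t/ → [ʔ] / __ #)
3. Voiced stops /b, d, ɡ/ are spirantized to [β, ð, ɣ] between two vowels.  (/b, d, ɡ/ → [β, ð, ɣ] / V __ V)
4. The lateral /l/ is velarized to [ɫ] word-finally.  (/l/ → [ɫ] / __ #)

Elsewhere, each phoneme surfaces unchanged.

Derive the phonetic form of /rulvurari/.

[ruːlvuːraːri]

Rule 1 applies to /u/ (between /r/ and /l/: before a voiced consonant) → [uː].
/l/ (between /u/ and /v/) fails the environment for rule 4, so it stays [l].
/u/ meets the environment for rule 1 (before a voiced consonant) → [uː].
/a/ — between /r/ and /r/, before a voiced consonant — surfaces as [aː] (rule 1).
/i/ (word-final) fails the environment for rule 1, so it stays [i].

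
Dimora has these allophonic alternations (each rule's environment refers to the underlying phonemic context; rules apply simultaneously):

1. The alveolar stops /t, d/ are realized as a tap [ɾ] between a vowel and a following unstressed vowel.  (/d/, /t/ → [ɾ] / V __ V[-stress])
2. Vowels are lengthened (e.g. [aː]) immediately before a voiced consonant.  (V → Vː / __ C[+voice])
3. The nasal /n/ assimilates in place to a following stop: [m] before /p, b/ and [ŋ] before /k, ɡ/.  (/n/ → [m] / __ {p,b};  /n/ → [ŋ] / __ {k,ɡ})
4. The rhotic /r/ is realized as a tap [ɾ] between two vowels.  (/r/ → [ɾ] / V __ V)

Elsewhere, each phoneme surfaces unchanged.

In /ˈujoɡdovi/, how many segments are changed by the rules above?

3

Segments that undergo a rule: /u/ → [uː] (rule 2); /o/ → [oː] (rule 2); /o/ → [oː] (rule 2).
All other segments surface unchanged.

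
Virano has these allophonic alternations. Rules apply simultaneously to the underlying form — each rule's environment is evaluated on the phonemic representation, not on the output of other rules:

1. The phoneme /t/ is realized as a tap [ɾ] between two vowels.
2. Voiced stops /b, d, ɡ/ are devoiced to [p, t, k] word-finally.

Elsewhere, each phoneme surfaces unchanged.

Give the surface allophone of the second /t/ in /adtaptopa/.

/t/ (between /p/ and /o/): rule 1 targets it, but not between two vowels → unchanged [t].

[t]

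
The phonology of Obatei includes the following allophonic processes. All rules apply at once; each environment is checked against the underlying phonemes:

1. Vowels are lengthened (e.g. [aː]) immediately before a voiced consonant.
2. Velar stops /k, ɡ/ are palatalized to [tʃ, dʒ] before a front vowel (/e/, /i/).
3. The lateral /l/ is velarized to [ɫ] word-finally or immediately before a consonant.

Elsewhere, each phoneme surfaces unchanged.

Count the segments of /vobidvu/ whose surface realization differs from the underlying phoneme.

Segments that undergo a rule: /o/ → [oː] (rule 1); /i/ → [iː] (rule 1).
All other segments surface unchanged.

2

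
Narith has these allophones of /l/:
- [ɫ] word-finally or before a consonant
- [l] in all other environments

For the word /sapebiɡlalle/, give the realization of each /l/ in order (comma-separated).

[l], [ɫ], [l]

Occurrence 1 (position 8): no conditioning environment matches → elsewhere allophone [l].
Occurrence 2 (position 10): word-finally or before a consonant → [ɫ].
Occurrence 3 (position 11): no conditioning environment matches → elsewhere allophone [l].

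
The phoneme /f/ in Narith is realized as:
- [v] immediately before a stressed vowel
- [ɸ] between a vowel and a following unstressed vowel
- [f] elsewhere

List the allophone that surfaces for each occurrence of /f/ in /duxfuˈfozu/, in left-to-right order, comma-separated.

Occurrence 1 (position 4): no conditioning environment matches → elsewhere allophone [f].
Occurrence 2 (position 6): immediately before a stressed vowel → [v].

[f], [v]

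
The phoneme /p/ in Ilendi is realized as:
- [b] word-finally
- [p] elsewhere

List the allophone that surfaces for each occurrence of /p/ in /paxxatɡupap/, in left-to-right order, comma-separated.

Occurrence 1 (position 1): no conditioning environment matches → elsewhere allophone [p].
Occurrence 2 (position 9): no conditioning environment matches → elsewhere allophone [p].
Occurrence 3 (position 11): word-finally → [b].

[p], [p], [b]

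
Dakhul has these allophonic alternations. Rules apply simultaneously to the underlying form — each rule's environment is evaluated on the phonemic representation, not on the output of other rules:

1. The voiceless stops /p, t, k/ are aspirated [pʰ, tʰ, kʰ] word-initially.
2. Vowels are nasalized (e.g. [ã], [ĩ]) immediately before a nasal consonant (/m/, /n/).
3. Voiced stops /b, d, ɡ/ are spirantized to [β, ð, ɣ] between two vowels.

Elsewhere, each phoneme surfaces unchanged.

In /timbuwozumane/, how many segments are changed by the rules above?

Segments that undergo a rule: /t/ → [tʰ] (rule 1); /i/ → [ĩ] (rule 2); /u/ → [ũ] (rule 2); /a/ → [ã] (rule 2).
All other segments surface unchanged.

4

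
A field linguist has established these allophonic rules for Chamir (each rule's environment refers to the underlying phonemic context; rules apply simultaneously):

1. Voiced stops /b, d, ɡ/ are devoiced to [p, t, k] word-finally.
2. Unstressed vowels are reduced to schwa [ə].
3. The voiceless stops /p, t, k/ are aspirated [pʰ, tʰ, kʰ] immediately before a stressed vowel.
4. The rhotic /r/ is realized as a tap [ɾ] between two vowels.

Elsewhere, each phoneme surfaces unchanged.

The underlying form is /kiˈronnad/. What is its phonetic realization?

[kəˈɾonnət]

/k/ (word-initial) is in the target of rule 3 but the environment (immediately before a stressed vowel) is not met → [k].
Rule 2 applies to /i/ (between /k/ and /r/: in an unstressed syllable) → [ə].
/r/ meets the environment for rule 4 (between two vowels) → [ɾ].
/o/ (between /r/ and /n/) fails the environment for rule 2, so it stays [o].
/n/ (between /o/ and /n/) is unaffected → [n].
/n/ (between /n/ and /a/): no rule targets it → [n].
/a/ meets the environment for rule 2 (in an unstressed syllable) → [ə].
/d/ (word-final): word-finally, so rule 1 applies → [t].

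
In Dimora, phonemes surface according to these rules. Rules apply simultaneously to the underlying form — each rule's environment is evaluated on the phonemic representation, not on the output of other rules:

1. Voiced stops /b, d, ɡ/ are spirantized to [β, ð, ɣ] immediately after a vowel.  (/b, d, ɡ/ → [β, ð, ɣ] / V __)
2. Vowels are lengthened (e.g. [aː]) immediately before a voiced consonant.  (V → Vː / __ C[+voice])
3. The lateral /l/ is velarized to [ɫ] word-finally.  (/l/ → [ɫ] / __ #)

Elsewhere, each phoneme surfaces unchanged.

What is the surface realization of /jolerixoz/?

/j/ stays [j].
Rule 2 applies to /o/ (between /j/ and /l/: before a voiced consonant) → [oː].
/l/ (between /o/ and /e/) is in the target of rule 3 but the environment (word-finally) is not met → [l].
/e/ — between /l/ and /r/, before a voiced consonant — surfaces as [eː] (rule 2).
/r/ stays [r].
/i/ (between /r/ and /x/) fails the environment for rule 2, so it stays [i].
/x/ stays [x].
/o/ (between /x/ and /z/) occurs before a voiced consonant → [oː] by rule 2.
/z/ (word-final) is unaffected → [z].

[joːleːrixoːz]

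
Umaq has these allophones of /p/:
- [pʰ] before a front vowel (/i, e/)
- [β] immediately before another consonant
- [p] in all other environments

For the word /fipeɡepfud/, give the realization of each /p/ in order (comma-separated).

[pʰ], [β]

Occurrence 1 (position 3): before a front vowel (/i, e/) → [pʰ].
Occurrence 2 (position 7): immediately before another consonant → [β].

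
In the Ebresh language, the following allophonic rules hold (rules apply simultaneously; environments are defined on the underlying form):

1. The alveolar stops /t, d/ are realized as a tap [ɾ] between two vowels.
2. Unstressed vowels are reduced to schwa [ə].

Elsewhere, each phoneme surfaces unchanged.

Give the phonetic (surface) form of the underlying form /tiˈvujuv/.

[təˈvujəv]

/t/ (word-initial) fails the environment for rule 1, so it stays [t].
Rule 2 applies to /i/ (between /t/ and /v/: in an unstressed syllable) → [ə].
/v/ (between /i/ and /u/) is unaffected → [v].
/u/ (between /v/ and /j/) fails the environment for rule 2, so it stays [u].
/j/ (between /u/ and /u/) is unaffected → [j].
/u/ (between /j/ and /v/) occurs in an unstressed syllable → [ə] by rule 2.
/v/ stays [v].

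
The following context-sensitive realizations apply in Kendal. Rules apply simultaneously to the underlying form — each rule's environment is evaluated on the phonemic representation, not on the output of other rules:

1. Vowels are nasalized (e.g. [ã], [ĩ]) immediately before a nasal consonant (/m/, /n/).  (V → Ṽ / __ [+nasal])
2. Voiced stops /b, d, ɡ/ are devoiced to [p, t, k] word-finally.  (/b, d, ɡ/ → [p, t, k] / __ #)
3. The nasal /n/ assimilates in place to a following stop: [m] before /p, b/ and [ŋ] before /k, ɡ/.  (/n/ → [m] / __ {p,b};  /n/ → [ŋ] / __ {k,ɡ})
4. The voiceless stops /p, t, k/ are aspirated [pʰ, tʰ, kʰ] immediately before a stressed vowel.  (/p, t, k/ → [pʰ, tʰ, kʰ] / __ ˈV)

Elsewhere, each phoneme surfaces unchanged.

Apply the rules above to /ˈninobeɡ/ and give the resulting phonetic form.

[ˈnĩnobek]

/n/ (word-initial) fails the environment for rule 3, so it stays [n].
/i/ meets the environment for rule 1 (before a nasal consonant) → [ĩ].
/n/ — between /i/ and /o/; rule 3 does not apply here → [n].
/o/ — between /n/ and /b/; rule 1 does not apply here → [o].
/b/ — between /o/ and /e/; rule 2 does not apply here → [b].
/e/ — between /b/ and /ɡ/; rule 1 does not apply here → [e].
/ɡ/ — word-final, word-finally — surfaces as [k] (rule 2).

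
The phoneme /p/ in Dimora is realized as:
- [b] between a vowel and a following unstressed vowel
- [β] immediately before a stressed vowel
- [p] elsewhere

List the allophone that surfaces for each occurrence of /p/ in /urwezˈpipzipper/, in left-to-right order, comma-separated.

Occurrence 1 (position 6): immediately before a stressed vowel → [β].
Occurrence 2 (position 8): no conditioning environment matches → elsewhere allophone [p].
Occurrence 3 (position 11): no conditioning environment matches → elsewhere allophone [p].
Occurrence 4 (position 12): no conditioning environment matches → elsewhere allophone [p].

[β], [p], [p], [p]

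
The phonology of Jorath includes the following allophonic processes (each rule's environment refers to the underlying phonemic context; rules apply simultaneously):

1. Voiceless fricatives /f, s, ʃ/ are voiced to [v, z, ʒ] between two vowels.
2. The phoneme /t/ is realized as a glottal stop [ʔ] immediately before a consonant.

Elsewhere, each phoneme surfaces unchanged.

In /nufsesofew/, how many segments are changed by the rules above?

2

Segments that undergo a rule: /s/ → [z] (rule 1); /f/ → [v] (rule 1).
All other segments surface unchanged.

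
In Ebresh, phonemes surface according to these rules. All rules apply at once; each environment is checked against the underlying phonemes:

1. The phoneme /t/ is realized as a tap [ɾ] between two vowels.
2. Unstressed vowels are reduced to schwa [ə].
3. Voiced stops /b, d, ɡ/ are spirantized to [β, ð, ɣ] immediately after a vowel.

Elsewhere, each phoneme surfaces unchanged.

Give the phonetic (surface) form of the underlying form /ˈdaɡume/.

[ˈdaɣəmə]

/d/ (word-initial) fails the environment for rule 3, so it stays [d].
/a/ — between /d/ and /ɡ/; rule 2 does not apply here → [a].
/ɡ/ (between /a/ and /u/) occurs immediately after a vowel → [ɣ] by rule 3.
/u/ (between /ɡ/ and /m/): in an unstressed syllable, so rule 2 applies → [ə].
/m/ stays [m].
/e/ meets the environment for rule 2 (in an unstressed syllable) → [ə].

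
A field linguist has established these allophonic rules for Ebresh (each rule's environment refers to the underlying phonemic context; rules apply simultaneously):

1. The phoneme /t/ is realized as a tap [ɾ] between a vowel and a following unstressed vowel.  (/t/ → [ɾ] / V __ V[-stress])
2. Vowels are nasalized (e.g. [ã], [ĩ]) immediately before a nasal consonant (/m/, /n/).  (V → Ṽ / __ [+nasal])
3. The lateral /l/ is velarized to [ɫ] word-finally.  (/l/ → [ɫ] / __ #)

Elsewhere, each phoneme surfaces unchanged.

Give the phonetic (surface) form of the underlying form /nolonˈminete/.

/n/ (word-initial): no rule targets it → [n].
/o/ (between /n/ and /l/) fails the environment for rule 2, so it stays [o].
/l/ (between /o/ and /o/) is in the target of rule 3 but the environment (word-finally) is not met → [l].
/o/ — between /l/ and /n/, before a nasal consonant — surfaces as [õ] (rule 2).
/n/ — not in any rule's target class → [n].
/m/ stays [m].
Rule 2 applies to /i/ (between /m/ and /n/: before a nasal consonant) → [ĩ].
/n/ stays [n].
/e/ (between /n/ and /t/): rule 2 targets it, but not before a nasal consonant → unchanged [e].
/t/ (between /e/ and /e/) occurs between a vowel and a following unstressed vowel → [ɾ] by rule 1.
/e/ — word-final; rule 2 does not apply here → [e].

[nolõnˈmĩneɾe]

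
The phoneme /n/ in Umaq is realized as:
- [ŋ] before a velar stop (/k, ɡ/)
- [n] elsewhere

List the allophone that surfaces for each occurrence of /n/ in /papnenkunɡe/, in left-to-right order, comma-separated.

Occurrence 1 (position 4): no conditioning environment matches → elsewhere allophone [n].
Occurrence 2 (position 6): before a velar stop → [ŋ].
Occurrence 3 (position 9): before a velar stop → [ŋ].

[n], [ŋ], [ŋ]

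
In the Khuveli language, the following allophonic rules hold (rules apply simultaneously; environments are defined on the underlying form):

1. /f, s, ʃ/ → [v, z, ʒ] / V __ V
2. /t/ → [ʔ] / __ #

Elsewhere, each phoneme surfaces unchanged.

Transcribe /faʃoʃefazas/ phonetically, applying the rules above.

/f/ (word-initial) fails the environment for rule 1, so it stays [f].
/a/ — not in any rule's target class → [a].
/ʃ/ (between /a/ and /o/) occurs between two vowels → [ʒ] by rule 1.
/o/ — not in any rule's target class → [o].
/ʃ/ — between /o/ and /e/, between two vowels — surfaces as [ʒ] (rule 1).
/e/ (between /ʃ/ and /f/): no rule targets it → [e].
Rule 1 applies to /f/ (between /e/ and /a/: between two vowels) → [v].
/a/ stays [a].
/z/ (between /a/ and /a/) is unaffected → [z].
/a/ — not in any rule's target class → [a].
/s/ (word-final): rule 1 targets it, but not between two vowels → unchanged [s].

[faʒoʒevazas]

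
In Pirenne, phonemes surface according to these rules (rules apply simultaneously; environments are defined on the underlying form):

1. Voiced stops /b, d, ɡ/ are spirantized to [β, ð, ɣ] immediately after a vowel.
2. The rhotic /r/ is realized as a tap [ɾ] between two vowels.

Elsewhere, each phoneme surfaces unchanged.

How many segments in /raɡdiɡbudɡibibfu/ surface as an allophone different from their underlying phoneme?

Segments that undergo a rule: /ɡ/ → [ɣ] (rule 1); /ɡ/ → [ɣ] (rule 1); /d/ → [ð] (rule 1); /b/ → [β] (rule 1); /b/ → [β] (rule 1).
All other segments surface unchanged.

5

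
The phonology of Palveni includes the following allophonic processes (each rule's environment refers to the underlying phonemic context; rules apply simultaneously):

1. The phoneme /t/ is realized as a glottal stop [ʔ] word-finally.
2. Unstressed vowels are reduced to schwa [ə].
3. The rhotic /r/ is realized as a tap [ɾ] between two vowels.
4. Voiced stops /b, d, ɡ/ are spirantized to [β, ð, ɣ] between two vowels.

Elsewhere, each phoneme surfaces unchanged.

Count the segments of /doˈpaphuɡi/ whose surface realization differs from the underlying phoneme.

Segments that undergo a rule: /o/ → [ə] (rule 2); /u/ → [ə] (rule 2); /ɡ/ → [ɣ] (rule 4); /i/ → [ə] (rule 2).
All other segments surface unchanged.

4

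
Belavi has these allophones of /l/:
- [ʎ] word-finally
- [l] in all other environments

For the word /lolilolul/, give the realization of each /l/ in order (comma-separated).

Occurrence 1 (position 1): no conditioning environment matches → elsewhere allophone [l].
Occurrence 2 (position 3): no conditioning environment matches → elsewhere allophone [l].
Occurrence 3 (position 5): no conditioning environment matches → elsewhere allophone [l].
Occurrence 4 (position 7): no conditioning environment matches → elsewhere allophone [l].
Occurrence 5 (position 9): word-finally → [ʎ].

[l], [l], [l], [l], [ʎ]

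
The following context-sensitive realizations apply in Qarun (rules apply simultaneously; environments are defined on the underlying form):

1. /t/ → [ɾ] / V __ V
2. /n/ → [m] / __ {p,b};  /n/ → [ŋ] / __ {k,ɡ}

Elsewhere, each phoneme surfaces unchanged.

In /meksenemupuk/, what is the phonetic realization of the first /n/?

[n]

/n/ (between /e/ and /e/): rule 2 targets it, but not before a labial or velar stop → unchanged [n].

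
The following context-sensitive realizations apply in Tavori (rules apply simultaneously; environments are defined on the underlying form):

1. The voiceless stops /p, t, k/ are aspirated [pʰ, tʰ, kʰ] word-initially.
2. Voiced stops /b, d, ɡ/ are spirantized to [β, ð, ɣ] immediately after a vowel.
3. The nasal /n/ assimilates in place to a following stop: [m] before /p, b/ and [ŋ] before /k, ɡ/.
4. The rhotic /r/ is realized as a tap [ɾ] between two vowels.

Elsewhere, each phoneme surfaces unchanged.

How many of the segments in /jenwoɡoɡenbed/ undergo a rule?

Segments that undergo a rule: /ɡ/ → [ɣ] (rule 2); /ɡ/ → [ɣ] (rule 2); /n/ → [m] (rule 3); /d/ → [ð] (rule 2).
All other segments surface unchanged.

4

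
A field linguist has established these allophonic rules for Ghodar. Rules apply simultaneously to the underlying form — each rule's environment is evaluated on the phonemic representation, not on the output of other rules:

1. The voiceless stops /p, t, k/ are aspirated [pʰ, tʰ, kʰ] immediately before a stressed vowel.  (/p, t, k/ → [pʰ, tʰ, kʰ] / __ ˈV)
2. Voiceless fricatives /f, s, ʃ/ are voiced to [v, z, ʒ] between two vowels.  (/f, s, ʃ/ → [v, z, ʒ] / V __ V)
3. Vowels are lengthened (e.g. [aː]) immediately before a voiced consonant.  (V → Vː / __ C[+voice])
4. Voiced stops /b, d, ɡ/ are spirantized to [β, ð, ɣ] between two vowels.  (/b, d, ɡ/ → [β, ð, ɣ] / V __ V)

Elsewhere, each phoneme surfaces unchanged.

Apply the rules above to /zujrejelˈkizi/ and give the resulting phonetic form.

[zuːjreːjeːlˈkʰiːzi]

/z/ (word-initial) is unaffected → [z].
/u/ meets the environment for rule 3 (before a voiced consonant) → [uː].
/j/ stays [j].
/r/ — not in any rule's target class → [r].
/e/ — between /r/ and /j/, before a voiced consonant — surfaces as [eː] (rule 3).
/j/ — not in any rule's target class → [j].
/e/ — between /j/ and /l/, before a voiced consonant — surfaces as [eː] (rule 3).
/l/ (between /e/ and /k/): no rule targets it → [l].
Rule 1 applies to /k/ (between /l/ and /i/: immediately before a stressed vowel) → [kʰ].
Rule 3 applies to /i/ (between /k/ and /z/: before a voiced consonant) → [iː].
/z/ stays [z].
/i/ (word-final) is in the target of rule 3 but the environment (before a voiced consonant) is not met → [i].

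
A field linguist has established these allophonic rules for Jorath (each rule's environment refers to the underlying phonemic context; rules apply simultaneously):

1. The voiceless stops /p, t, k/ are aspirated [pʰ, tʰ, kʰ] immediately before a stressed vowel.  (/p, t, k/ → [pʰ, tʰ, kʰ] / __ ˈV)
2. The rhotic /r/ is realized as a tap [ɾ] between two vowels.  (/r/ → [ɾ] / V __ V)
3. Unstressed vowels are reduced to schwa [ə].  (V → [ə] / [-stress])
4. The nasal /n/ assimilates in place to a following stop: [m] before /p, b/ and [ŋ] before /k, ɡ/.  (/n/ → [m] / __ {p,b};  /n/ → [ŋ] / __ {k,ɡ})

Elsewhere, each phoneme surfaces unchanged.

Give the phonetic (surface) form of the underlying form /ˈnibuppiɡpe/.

[ˈnibəppəɡpə]

/n/ (word-initial): rule 4 targets it, but not before a labial or velar stop → unchanged [n].
/i/ (between /n/ and /b/) fails the environment for rule 3, so it stays [i].
/u/ (between /b/ and /p/): in an unstressed syllable, so rule 3 applies → [ə].
/p/ (between /u/ and /p/): rule 1 targets it, but not immediately before a stressed vowel → unchanged [p].
/p/ (between /p/ and /i/): rule 1 targets it, but not immediately before a stressed vowel → unchanged [p].
/i/ — between /p/ and /ɡ/, in an unstressed syllable — surfaces as [ə] (rule 3).
/p/ (between /ɡ/ and /e/) is in the target of rule 1 but the environment (immediately before a stressed vowel) is not met → [p].
/e/ (word-final): in an unstressed syllable, so rule 3 applies → [ə].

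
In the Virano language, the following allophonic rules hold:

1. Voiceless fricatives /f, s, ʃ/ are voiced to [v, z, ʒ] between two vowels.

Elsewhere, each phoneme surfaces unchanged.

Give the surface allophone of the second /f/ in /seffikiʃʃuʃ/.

[f]

/f/ — between /f/ and /i/; rule 1 does not apply here → [f].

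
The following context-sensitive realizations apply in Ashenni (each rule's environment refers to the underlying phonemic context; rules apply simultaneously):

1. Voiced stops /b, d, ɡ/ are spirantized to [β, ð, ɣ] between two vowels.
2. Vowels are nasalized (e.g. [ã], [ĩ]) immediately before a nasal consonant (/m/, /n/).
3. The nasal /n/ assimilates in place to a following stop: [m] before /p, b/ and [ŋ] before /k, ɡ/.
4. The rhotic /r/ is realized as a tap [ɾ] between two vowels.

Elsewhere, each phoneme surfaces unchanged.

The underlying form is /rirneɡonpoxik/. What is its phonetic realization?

/r/ — word-initial; rule 4 does not apply here → [r].
/i/ (between /r/ and /r/) is in the target of rule 2 but the environment (before a nasal consonant) is not met → [i].
/r/ (between /i/ and /n/): rule 4 targets it, but not between two vowels → unchanged [r].
/n/ (between /r/ and /e/): rule 3 targets it, but not before a labial or velar stop → unchanged [n].
/e/ (between /n/ and /ɡ/) is in the target of rule 2 but the environment (before a nasal consonant) is not met → [e].
/ɡ/ meets the environment for rule 1 (between two vowels) → [ɣ].
Rule 2 applies to /o/ (between /ɡ/ and /n/: before a nasal consonant) → [õ].
Rule 3 applies to /n/ (between /o/ and /p/: before a labial or velar stop) → [m].
/p/ (between /n/ and /o/): no rule targets it → [p].
/o/ — between /p/ and /x/; rule 2 does not apply here → [o].
/x/ (between /o/ and /i/) is unaffected → [x].
/i/ — between /x/ and /k/; rule 2 does not apply here → [i].
/k/ (word-final): no rule targets it → [k].

[rirneɣõmpoxik]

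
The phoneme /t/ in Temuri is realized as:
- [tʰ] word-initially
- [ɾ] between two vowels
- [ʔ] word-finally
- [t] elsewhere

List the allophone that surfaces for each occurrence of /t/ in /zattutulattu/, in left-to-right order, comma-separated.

[t], [t], [ɾ], [t], [t]

Occurrence 1 (position 3): no conditioning environment matches → elsewhere allophone [t].
Occurrence 2 (position 4): no conditioning environment matches → elsewhere allophone [t].
Occurrence 3 (position 6): between two vowels → [ɾ].
Occurrence 4 (position 10): no conditioning environment matches → elsewhere allophone [t].
Occurrence 5 (position 11): no conditioning environment matches → elsewhere allophone [t].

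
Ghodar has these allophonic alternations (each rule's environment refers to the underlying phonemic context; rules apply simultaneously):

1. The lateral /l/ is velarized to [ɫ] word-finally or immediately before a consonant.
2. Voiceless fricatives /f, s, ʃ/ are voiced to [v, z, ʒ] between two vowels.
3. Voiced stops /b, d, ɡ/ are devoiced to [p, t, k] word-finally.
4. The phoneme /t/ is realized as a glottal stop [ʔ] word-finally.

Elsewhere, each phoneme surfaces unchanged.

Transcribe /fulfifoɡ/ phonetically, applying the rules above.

[fuɫfivok]

/f/ (word-initial) fails the environment for rule 2, so it stays [f].
/l/ (between /u/ and /f/) occurs word-finally or immediately before a consonant → [ɫ] by rule 1.
/f/ — between /l/ and /i/; rule 2 does not apply here → [f].
/f/ meets the environment for rule 2 (between two vowels) → [v].
/ɡ/ (word-final) occurs word-finally → [k] by rule 3.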